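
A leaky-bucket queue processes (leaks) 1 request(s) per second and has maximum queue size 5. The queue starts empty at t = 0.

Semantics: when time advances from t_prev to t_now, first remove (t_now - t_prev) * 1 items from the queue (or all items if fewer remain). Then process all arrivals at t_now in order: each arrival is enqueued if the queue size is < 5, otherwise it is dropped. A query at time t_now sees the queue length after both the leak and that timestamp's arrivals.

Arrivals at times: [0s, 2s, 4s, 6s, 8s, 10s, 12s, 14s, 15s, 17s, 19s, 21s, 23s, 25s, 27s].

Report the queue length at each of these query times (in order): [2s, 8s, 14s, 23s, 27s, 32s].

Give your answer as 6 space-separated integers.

Answer: 1 1 1 1 1 0

Derivation:
Queue lengths at query times:
  query t=2s: backlog = 1
  query t=8s: backlog = 1
  query t=14s: backlog = 1
  query t=23s: backlog = 1
  query t=27s: backlog = 1
  query t=32s: backlog = 0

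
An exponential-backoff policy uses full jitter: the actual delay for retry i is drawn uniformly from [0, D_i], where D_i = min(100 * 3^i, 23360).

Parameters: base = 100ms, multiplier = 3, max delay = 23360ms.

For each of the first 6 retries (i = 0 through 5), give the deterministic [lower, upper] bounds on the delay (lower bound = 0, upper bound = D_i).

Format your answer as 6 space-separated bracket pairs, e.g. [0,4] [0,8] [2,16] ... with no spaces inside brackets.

Computing bounds per retry:
  i=0: D_i=min(100*3^0,23360)=100, bounds=[0,100]
  i=1: D_i=min(100*3^1,23360)=300, bounds=[0,300]
  i=2: D_i=min(100*3^2,23360)=900, bounds=[0,900]
  i=3: D_i=min(100*3^3,23360)=2700, bounds=[0,2700]
  i=4: D_i=min(100*3^4,23360)=8100, bounds=[0,8100]
  i=5: D_i=min(100*3^5,23360)=23360, bounds=[0,23360]

Answer: [0,100] [0,300] [0,900] [0,2700] [0,8100] [0,23360]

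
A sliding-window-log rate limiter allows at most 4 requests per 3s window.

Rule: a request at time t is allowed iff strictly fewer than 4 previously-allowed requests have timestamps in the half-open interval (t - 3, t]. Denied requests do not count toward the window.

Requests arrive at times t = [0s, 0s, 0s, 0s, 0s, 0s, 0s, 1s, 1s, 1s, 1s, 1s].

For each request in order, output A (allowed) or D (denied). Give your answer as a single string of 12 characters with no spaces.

Tracking allowed requests in the window:
  req#1 t=0s: ALLOW
  req#2 t=0s: ALLOW
  req#3 t=0s: ALLOW
  req#4 t=0s: ALLOW
  req#5 t=0s: DENY
  req#6 t=0s: DENY
  req#7 t=0s: DENY
  req#8 t=1s: DENY
  req#9 t=1s: DENY
  req#10 t=1s: DENY
  req#11 t=1s: DENY
  req#12 t=1s: DENY

Answer: AAAADDDDDDDD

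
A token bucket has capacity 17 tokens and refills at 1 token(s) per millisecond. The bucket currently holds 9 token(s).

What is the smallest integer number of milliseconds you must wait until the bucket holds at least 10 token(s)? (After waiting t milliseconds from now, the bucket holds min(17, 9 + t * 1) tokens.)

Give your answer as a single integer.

Answer: 1

Derivation:
Need 9 + t * 1 >= 10, so t >= 1/1.
Smallest integer t = ceil(1/1) = 1.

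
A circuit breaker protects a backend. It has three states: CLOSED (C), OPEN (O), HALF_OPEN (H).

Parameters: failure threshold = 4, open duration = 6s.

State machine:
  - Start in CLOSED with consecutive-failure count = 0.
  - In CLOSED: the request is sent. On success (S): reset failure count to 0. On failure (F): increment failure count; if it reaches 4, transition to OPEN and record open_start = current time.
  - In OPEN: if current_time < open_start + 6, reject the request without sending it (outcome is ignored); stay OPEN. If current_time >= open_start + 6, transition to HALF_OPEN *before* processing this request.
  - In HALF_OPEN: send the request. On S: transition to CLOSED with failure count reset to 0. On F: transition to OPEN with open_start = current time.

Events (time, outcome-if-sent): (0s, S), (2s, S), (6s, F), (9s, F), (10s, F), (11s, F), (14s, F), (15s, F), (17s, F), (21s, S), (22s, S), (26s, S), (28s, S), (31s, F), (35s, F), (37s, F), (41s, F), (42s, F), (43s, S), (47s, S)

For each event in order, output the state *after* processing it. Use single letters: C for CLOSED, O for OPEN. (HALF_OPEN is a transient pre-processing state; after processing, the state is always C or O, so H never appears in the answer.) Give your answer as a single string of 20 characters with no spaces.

Answer: CCCCCOOOOOOCCCCCOOOC

Derivation:
State after each event:
  event#1 t=0s outcome=S: state=CLOSED
  event#2 t=2s outcome=S: state=CLOSED
  event#3 t=6s outcome=F: state=CLOSED
  event#4 t=9s outcome=F: state=CLOSED
  event#5 t=10s outcome=F: state=CLOSED
  event#6 t=11s outcome=F: state=OPEN
  event#7 t=14s outcome=F: state=OPEN
  event#8 t=15s outcome=F: state=OPEN
  event#9 t=17s outcome=F: state=OPEN
  event#10 t=21s outcome=S: state=OPEN
  event#11 t=22s outcome=S: state=OPEN
  event#12 t=26s outcome=S: state=CLOSED
  event#13 t=28s outcome=S: state=CLOSED
  event#14 t=31s outcome=F: state=CLOSED
  event#15 t=35s outcome=F: state=CLOSED
  event#16 t=37s outcome=F: state=CLOSED
  event#17 t=41s outcome=F: state=OPEN
  event#18 t=42s outcome=F: state=OPEN
  event#19 t=43s outcome=S: state=OPEN
  event#20 t=47s outcome=S: state=CLOSED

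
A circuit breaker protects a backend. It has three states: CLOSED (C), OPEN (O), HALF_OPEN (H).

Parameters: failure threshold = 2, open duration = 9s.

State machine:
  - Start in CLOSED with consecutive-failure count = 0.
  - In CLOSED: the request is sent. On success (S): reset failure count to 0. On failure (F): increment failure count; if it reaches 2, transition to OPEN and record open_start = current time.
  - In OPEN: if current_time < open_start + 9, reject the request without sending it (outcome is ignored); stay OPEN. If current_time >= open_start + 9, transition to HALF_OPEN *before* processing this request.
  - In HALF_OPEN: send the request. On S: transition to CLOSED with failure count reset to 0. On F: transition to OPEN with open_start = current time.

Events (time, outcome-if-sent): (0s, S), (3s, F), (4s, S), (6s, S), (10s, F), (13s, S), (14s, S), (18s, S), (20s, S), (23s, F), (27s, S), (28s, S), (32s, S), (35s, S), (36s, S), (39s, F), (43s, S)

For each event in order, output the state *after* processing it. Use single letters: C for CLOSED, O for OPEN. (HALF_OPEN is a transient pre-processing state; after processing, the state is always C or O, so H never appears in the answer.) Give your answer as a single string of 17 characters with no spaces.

State after each event:
  event#1 t=0s outcome=S: state=CLOSED
  event#2 t=3s outcome=F: state=CLOSED
  event#3 t=4s outcome=S: state=CLOSED
  event#4 t=6s outcome=S: state=CLOSED
  event#5 t=10s outcome=F: state=CLOSED
  event#6 t=13s outcome=S: state=CLOSED
  event#7 t=14s outcome=S: state=CLOSED
  event#8 t=18s outcome=S: state=CLOSED
  event#9 t=20s outcome=S: state=CLOSED
  event#10 t=23s outcome=F: state=CLOSED
  event#11 t=27s outcome=S: state=CLOSED
  event#12 t=28s outcome=S: state=CLOSED
  event#13 t=32s outcome=S: state=CLOSED
  event#14 t=35s outcome=S: state=CLOSED
  event#15 t=36s outcome=S: state=CLOSED
  event#16 t=39s outcome=F: state=CLOSED
  event#17 t=43s outcome=S: state=CLOSED

Answer: CCCCCCCCCCCCCCCCC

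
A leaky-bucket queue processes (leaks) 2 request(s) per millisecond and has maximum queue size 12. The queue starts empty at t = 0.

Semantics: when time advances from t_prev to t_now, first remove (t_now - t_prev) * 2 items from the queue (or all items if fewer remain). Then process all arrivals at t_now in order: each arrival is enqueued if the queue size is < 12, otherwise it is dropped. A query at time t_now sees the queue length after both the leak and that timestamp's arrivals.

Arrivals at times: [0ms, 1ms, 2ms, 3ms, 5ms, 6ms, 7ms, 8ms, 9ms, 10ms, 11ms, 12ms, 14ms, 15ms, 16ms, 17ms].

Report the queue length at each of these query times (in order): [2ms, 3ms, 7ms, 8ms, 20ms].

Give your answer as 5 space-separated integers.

Answer: 1 1 1 1 0

Derivation:
Queue lengths at query times:
  query t=2ms: backlog = 1
  query t=3ms: backlog = 1
  query t=7ms: backlog = 1
  query t=8ms: backlog = 1
  query t=20ms: backlog = 0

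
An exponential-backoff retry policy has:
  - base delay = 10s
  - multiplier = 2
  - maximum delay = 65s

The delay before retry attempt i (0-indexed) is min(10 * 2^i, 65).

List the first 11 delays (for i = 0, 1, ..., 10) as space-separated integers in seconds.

Computing each delay:
  i=0: min(10*2^0, 65) = 10
  i=1: min(10*2^1, 65) = 20
  i=2: min(10*2^2, 65) = 40
  i=3: min(10*2^3, 65) = 65
  i=4: min(10*2^4, 65) = 65
  i=5: min(10*2^5, 65) = 65
  i=6: min(10*2^6, 65) = 65
  i=7: min(10*2^7, 65) = 65
  i=8: min(10*2^8, 65) = 65
  i=9: min(10*2^9, 65) = 65
  i=10: min(10*2^10, 65) = 65

Answer: 10 20 40 65 65 65 65 65 65 65 65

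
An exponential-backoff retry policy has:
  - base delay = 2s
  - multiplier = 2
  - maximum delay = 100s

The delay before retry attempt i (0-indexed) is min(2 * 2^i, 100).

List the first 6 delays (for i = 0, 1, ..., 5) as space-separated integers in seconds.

Computing each delay:
  i=0: min(2*2^0, 100) = 2
  i=1: min(2*2^1, 100) = 4
  i=2: min(2*2^2, 100) = 8
  i=3: min(2*2^3, 100) = 16
  i=4: min(2*2^4, 100) = 32
  i=5: min(2*2^5, 100) = 64

Answer: 2 4 8 16 32 64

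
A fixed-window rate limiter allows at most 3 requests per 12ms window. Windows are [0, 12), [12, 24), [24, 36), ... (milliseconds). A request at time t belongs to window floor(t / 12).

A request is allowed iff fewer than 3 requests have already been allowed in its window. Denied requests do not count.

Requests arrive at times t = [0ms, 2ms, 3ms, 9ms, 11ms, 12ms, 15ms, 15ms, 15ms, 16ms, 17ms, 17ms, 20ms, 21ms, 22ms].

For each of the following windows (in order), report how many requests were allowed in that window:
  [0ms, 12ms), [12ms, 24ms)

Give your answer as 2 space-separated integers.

Processing requests:
  req#1 t=0ms (window 0): ALLOW
  req#2 t=2ms (window 0): ALLOW
  req#3 t=3ms (window 0): ALLOW
  req#4 t=9ms (window 0): DENY
  req#5 t=11ms (window 0): DENY
  req#6 t=12ms (window 1): ALLOW
  req#7 t=15ms (window 1): ALLOW
  req#8 t=15ms (window 1): ALLOW
  req#9 t=15ms (window 1): DENY
  req#10 t=16ms (window 1): DENY
  req#11 t=17ms (window 1): DENY
  req#12 t=17ms (window 1): DENY
  req#13 t=20ms (window 1): DENY
  req#14 t=21ms (window 1): DENY
  req#15 t=22ms (window 1): DENY

Allowed counts by window: 3 3

Answer: 3 3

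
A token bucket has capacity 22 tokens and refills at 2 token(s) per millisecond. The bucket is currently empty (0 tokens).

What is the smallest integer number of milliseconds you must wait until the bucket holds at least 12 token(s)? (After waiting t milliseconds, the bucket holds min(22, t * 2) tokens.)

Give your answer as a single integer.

Need t * 2 >= 12, so t >= 12/2.
Smallest integer t = ceil(12/2) = 6.

Answer: 6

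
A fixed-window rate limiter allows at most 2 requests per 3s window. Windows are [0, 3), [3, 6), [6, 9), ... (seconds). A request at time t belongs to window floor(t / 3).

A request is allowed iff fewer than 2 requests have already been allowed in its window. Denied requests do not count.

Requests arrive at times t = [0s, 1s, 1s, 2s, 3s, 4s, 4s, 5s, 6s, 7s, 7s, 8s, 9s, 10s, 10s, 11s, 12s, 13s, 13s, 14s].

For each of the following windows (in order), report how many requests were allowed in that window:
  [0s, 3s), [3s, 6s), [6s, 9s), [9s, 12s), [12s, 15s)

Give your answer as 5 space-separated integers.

Processing requests:
  req#1 t=0s (window 0): ALLOW
  req#2 t=1s (window 0): ALLOW
  req#3 t=1s (window 0): DENY
  req#4 t=2s (window 0): DENY
  req#5 t=3s (window 1): ALLOW
  req#6 t=4s (window 1): ALLOW
  req#7 t=4s (window 1): DENY
  req#8 t=5s (window 1): DENY
  req#9 t=6s (window 2): ALLOW
  req#10 t=7s (window 2): ALLOW
  req#11 t=7s (window 2): DENY
  req#12 t=8s (window 2): DENY
  req#13 t=9s (window 3): ALLOW
  req#14 t=10s (window 3): ALLOW
  req#15 t=10s (window 3): DENY
  req#16 t=11s (window 3): DENY
  req#17 t=12s (window 4): ALLOW
  req#18 t=13s (window 4): ALLOW
  req#19 t=13s (window 4): DENY
  req#20 t=14s (window 4): DENY

Allowed counts by window: 2 2 2 2 2

Answer: 2 2 2 2 2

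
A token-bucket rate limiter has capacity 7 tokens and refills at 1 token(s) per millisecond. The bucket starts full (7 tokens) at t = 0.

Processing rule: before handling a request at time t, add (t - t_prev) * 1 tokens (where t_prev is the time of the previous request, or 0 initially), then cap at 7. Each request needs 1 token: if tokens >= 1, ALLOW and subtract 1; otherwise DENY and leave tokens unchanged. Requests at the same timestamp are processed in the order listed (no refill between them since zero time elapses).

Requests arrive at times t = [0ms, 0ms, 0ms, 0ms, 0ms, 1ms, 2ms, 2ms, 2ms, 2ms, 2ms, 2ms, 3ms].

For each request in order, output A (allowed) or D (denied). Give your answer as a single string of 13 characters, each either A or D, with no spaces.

Answer: AAAAAAAAADDDA

Derivation:
Simulating step by step:
  req#1 t=0ms: ALLOW
  req#2 t=0ms: ALLOW
  req#3 t=0ms: ALLOW
  req#4 t=0ms: ALLOW
  req#5 t=0ms: ALLOW
  req#6 t=1ms: ALLOW
  req#7 t=2ms: ALLOW
  req#8 t=2ms: ALLOW
  req#9 t=2ms: ALLOW
  req#10 t=2ms: DENY
  req#11 t=2ms: DENY
  req#12 t=2ms: DENY
  req#13 t=3ms: ALLOW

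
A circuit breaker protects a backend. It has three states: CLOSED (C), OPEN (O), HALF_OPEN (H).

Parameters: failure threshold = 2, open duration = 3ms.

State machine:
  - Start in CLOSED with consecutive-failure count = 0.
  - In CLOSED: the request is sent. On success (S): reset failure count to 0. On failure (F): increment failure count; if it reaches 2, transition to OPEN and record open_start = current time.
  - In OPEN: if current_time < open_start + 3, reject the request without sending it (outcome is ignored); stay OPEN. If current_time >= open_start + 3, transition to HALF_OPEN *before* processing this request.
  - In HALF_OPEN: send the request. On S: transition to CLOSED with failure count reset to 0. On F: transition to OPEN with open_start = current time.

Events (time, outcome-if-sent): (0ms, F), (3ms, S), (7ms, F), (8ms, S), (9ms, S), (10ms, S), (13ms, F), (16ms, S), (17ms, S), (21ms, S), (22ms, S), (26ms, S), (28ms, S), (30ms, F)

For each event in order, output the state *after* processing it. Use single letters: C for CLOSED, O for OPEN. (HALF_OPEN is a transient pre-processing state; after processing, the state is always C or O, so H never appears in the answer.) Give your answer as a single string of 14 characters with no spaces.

Answer: CCCCCCCCCCCCCC

Derivation:
State after each event:
  event#1 t=0ms outcome=F: state=CLOSED
  event#2 t=3ms outcome=S: state=CLOSED
  event#3 t=7ms outcome=F: state=CLOSED
  event#4 t=8ms outcome=S: state=CLOSED
  event#5 t=9ms outcome=S: state=CLOSED
  event#6 t=10ms outcome=S: state=CLOSED
  event#7 t=13ms outcome=F: state=CLOSED
  event#8 t=16ms outcome=S: state=CLOSED
  event#9 t=17ms outcome=S: state=CLOSED
  event#10 t=21ms outcome=S: state=CLOSED
  event#11 t=22ms outcome=S: state=CLOSED
  event#12 t=26ms outcome=S: state=CLOSED
  event#13 t=28ms outcome=S: state=CLOSED
  event#14 t=30ms outcome=F: state=CLOSED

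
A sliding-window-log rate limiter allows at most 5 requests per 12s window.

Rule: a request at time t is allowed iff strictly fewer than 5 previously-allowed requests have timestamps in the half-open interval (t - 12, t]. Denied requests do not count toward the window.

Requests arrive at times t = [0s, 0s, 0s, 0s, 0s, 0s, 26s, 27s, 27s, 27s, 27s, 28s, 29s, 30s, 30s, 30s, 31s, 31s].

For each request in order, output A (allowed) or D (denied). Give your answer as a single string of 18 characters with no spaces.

Tracking allowed requests in the window:
  req#1 t=0s: ALLOW
  req#2 t=0s: ALLOW
  req#3 t=0s: ALLOW
  req#4 t=0s: ALLOW
  req#5 t=0s: ALLOW
  req#6 t=0s: DENY
  req#7 t=26s: ALLOW
  req#8 t=27s: ALLOW
  req#9 t=27s: ALLOW
  req#10 t=27s: ALLOW
  req#11 t=27s: ALLOW
  req#12 t=28s: DENY
  req#13 t=29s: DENY
  req#14 t=30s: DENY
  req#15 t=30s: DENY
  req#16 t=30s: DENY
  req#17 t=31s: DENY
  req#18 t=31s: DENY

Answer: AAAAADAAAAADDDDDDD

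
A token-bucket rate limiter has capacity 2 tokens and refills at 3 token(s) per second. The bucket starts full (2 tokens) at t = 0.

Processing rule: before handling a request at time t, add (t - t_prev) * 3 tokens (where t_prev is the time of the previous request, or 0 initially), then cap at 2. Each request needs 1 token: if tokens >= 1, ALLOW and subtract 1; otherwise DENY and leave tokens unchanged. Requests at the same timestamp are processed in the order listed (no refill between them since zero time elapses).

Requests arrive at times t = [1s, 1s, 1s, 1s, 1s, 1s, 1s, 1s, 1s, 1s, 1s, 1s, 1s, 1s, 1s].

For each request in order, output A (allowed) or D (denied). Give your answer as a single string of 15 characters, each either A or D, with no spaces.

Answer: AADDDDDDDDDDDDD

Derivation:
Simulating step by step:
  req#1 t=1s: ALLOW
  req#2 t=1s: ALLOW
  req#3 t=1s: DENY
  req#4 t=1s: DENY
  req#5 t=1s: DENY
  req#6 t=1s: DENY
  req#7 t=1s: DENY
  req#8 t=1s: DENY
  req#9 t=1s: DENY
  req#10 t=1s: DENY
  req#11 t=1s: DENY
  req#12 t=1s: DENY
  req#13 t=1s: DENY
  req#14 t=1s: DENY
  req#15 t=1s: DENY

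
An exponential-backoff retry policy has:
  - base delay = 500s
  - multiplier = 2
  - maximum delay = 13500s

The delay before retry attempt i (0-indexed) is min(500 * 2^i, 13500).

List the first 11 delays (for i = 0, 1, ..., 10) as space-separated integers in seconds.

Computing each delay:
  i=0: min(500*2^0, 13500) = 500
  i=1: min(500*2^1, 13500) = 1000
  i=2: min(500*2^2, 13500) = 2000
  i=3: min(500*2^3, 13500) = 4000
  i=4: min(500*2^4, 13500) = 8000
  i=5: min(500*2^5, 13500) = 13500
  i=6: min(500*2^6, 13500) = 13500
  i=7: min(500*2^7, 13500) = 13500
  i=8: min(500*2^8, 13500) = 13500
  i=9: min(500*2^9, 13500) = 13500
  i=10: min(500*2^10, 13500) = 13500

Answer: 500 1000 2000 4000 8000 13500 13500 13500 13500 13500 13500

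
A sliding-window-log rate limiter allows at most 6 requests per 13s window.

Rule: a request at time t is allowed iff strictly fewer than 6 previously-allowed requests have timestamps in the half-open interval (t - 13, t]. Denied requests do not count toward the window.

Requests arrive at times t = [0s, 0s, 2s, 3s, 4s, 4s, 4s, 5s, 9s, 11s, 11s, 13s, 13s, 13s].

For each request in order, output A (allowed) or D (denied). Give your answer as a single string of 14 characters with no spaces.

Tracking allowed requests in the window:
  req#1 t=0s: ALLOW
  req#2 t=0s: ALLOW
  req#3 t=2s: ALLOW
  req#4 t=3s: ALLOW
  req#5 t=4s: ALLOW
  req#6 t=4s: ALLOW
  req#7 t=4s: DENY
  req#8 t=5s: DENY
  req#9 t=9s: DENY
  req#10 t=11s: DENY
  req#11 t=11s: DENY
  req#12 t=13s: ALLOW
  req#13 t=13s: ALLOW
  req#14 t=13s: DENY

Answer: AAAAAADDDDDAAD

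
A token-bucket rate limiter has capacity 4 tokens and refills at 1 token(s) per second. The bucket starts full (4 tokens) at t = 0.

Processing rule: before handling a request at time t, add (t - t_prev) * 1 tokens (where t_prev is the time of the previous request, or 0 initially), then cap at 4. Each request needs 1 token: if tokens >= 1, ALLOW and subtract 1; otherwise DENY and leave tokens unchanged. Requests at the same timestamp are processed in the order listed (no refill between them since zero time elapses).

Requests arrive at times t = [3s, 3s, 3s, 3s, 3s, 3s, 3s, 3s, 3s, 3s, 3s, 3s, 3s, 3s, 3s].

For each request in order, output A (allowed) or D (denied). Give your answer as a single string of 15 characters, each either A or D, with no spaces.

Answer: AAAADDDDDDDDDDD

Derivation:
Simulating step by step:
  req#1 t=3s: ALLOW
  req#2 t=3s: ALLOW
  req#3 t=3s: ALLOW
  req#4 t=3s: ALLOW
  req#5 t=3s: DENY
  req#6 t=3s: DENY
  req#7 t=3s: DENY
  req#8 t=3s: DENY
  req#9 t=3s: DENY
  req#10 t=3s: DENY
  req#11 t=3s: DENY
  req#12 t=3s: DENY
  req#13 t=3s: DENY
  req#14 t=3s: DENY
  req#15 t=3s: DENY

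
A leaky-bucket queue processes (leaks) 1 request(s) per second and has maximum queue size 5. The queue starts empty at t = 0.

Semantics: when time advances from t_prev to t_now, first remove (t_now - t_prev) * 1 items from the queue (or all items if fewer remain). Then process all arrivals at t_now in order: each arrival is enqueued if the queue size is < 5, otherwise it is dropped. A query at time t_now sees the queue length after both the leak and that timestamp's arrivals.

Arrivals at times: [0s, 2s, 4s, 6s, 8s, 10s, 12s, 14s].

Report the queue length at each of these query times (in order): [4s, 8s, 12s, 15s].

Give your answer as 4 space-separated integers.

Answer: 1 1 1 0

Derivation:
Queue lengths at query times:
  query t=4s: backlog = 1
  query t=8s: backlog = 1
  query t=12s: backlog = 1
  query t=15s: backlog = 0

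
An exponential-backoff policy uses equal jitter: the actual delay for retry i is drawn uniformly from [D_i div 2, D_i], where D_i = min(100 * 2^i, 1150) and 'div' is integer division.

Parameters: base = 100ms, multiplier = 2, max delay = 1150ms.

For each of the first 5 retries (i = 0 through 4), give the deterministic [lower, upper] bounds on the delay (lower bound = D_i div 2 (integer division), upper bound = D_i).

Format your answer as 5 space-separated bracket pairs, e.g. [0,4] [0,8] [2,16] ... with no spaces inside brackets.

Answer: [50,100] [100,200] [200,400] [400,800] [575,1150]

Derivation:
Computing bounds per retry:
  i=0: D_i=min(100*2^0,1150)=100, bounds=[50,100]
  i=1: D_i=min(100*2^1,1150)=200, bounds=[100,200]
  i=2: D_i=min(100*2^2,1150)=400, bounds=[200,400]
  i=3: D_i=min(100*2^3,1150)=800, bounds=[400,800]
  i=4: D_i=min(100*2^4,1150)=1150, bounds=[575,1150]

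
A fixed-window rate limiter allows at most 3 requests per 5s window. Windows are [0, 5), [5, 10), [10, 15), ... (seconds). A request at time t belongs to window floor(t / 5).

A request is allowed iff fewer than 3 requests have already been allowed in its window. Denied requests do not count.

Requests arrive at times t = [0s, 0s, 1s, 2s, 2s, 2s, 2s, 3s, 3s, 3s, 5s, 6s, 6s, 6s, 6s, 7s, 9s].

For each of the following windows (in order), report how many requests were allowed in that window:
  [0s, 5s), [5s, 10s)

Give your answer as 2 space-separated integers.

Answer: 3 3

Derivation:
Processing requests:
  req#1 t=0s (window 0): ALLOW
  req#2 t=0s (window 0): ALLOW
  req#3 t=1s (window 0): ALLOW
  req#4 t=2s (window 0): DENY
  req#5 t=2s (window 0): DENY
  req#6 t=2s (window 0): DENY
  req#7 t=2s (window 0): DENY
  req#8 t=3s (window 0): DENY
  req#9 t=3s (window 0): DENY
  req#10 t=3s (window 0): DENY
  req#11 t=5s (window 1): ALLOW
  req#12 t=6s (window 1): ALLOW
  req#13 t=6s (window 1): ALLOW
  req#14 t=6s (window 1): DENY
  req#15 t=6s (window 1): DENY
  req#16 t=7s (window 1): DENY
  req#17 t=9s (window 1): DENY

Allowed counts by window: 3 3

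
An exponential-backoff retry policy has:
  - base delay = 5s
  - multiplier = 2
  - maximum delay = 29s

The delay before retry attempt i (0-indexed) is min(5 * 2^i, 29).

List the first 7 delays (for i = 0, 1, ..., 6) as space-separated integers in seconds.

Computing each delay:
  i=0: min(5*2^0, 29) = 5
  i=1: min(5*2^1, 29) = 10
  i=2: min(5*2^2, 29) = 20
  i=3: min(5*2^3, 29) = 29
  i=4: min(5*2^4, 29) = 29
  i=5: min(5*2^5, 29) = 29
  i=6: min(5*2^6, 29) = 29

Answer: 5 10 20 29 29 29 29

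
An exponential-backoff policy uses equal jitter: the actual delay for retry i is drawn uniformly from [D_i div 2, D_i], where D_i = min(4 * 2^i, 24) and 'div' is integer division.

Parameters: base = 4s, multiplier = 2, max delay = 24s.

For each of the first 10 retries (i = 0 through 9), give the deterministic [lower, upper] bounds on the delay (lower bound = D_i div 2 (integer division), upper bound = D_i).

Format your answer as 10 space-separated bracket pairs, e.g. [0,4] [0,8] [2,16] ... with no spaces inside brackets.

Computing bounds per retry:
  i=0: D_i=min(4*2^0,24)=4, bounds=[2,4]
  i=1: D_i=min(4*2^1,24)=8, bounds=[4,8]
  i=2: D_i=min(4*2^2,24)=16, bounds=[8,16]
  i=3: D_i=min(4*2^3,24)=24, bounds=[12,24]
  i=4: D_i=min(4*2^4,24)=24, bounds=[12,24]
  i=5: D_i=min(4*2^5,24)=24, bounds=[12,24]
  i=6: D_i=min(4*2^6,24)=24, bounds=[12,24]
  i=7: D_i=min(4*2^7,24)=24, bounds=[12,24]
  i=8: D_i=min(4*2^8,24)=24, bounds=[12,24]
  i=9: D_i=min(4*2^9,24)=24, bounds=[12,24]

Answer: [2,4] [4,8] [8,16] [12,24] [12,24] [12,24] [12,24] [12,24] [12,24] [12,24]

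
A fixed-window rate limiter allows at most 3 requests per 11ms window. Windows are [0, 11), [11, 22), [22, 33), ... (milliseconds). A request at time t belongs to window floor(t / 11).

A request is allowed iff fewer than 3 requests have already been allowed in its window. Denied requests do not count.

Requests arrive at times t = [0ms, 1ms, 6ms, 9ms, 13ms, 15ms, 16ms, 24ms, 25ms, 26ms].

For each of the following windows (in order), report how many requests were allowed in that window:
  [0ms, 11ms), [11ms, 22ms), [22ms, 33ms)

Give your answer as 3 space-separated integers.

Processing requests:
  req#1 t=0ms (window 0): ALLOW
  req#2 t=1ms (window 0): ALLOW
  req#3 t=6ms (window 0): ALLOW
  req#4 t=9ms (window 0): DENY
  req#5 t=13ms (window 1): ALLOW
  req#6 t=15ms (window 1): ALLOW
  req#7 t=16ms (window 1): ALLOW
  req#8 t=24ms (window 2): ALLOW
  req#9 t=25ms (window 2): ALLOW
  req#10 t=26ms (window 2): ALLOW

Allowed counts by window: 3 3 3

Answer: 3 3 3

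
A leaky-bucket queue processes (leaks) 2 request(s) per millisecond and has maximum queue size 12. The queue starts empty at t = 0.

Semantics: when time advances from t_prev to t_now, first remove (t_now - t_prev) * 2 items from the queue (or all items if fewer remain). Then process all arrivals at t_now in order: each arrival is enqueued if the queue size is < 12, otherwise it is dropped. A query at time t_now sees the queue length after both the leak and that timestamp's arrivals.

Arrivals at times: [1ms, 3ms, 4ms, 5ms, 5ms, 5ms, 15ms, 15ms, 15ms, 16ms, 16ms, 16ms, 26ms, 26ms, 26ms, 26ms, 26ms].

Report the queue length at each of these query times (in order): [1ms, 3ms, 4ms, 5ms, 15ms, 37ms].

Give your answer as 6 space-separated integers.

Queue lengths at query times:
  query t=1ms: backlog = 1
  query t=3ms: backlog = 1
  query t=4ms: backlog = 1
  query t=5ms: backlog = 3
  query t=15ms: backlog = 3
  query t=37ms: backlog = 0

Answer: 1 1 1 3 3 0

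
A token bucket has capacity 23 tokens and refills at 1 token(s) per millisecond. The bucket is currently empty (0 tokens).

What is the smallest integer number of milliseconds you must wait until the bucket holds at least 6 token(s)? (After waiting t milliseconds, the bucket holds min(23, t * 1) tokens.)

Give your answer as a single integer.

Answer: 6

Derivation:
Need t * 1 >= 6, so t >= 6/1.
Smallest integer t = ceil(6/1) = 6.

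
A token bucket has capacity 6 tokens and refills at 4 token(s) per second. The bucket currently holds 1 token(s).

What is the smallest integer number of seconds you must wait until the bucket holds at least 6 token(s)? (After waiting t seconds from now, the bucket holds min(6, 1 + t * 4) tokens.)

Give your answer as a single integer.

Need 1 + t * 4 >= 6, so t >= 5/4.
Smallest integer t = ceil(5/4) = 2.

Answer: 2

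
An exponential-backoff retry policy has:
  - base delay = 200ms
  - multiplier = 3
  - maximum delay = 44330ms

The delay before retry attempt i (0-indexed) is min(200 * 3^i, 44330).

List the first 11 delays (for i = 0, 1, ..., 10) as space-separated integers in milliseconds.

Answer: 200 600 1800 5400 16200 44330 44330 44330 44330 44330 44330

Derivation:
Computing each delay:
  i=0: min(200*3^0, 44330) = 200
  i=1: min(200*3^1, 44330) = 600
  i=2: min(200*3^2, 44330) = 1800
  i=3: min(200*3^3, 44330) = 5400
  i=4: min(200*3^4, 44330) = 16200
  i=5: min(200*3^5, 44330) = 44330
  i=6: min(200*3^6, 44330) = 44330
  i=7: min(200*3^7, 44330) = 44330
  i=8: min(200*3^8, 44330) = 44330
  i=9: min(200*3^9, 44330) = 44330
  i=10: min(200*3^10, 44330) = 44330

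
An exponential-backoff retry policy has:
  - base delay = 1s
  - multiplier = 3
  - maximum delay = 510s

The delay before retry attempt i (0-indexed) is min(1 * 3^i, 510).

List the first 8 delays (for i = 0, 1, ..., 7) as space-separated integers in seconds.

Computing each delay:
  i=0: min(1*3^0, 510) = 1
  i=1: min(1*3^1, 510) = 3
  i=2: min(1*3^2, 510) = 9
  i=3: min(1*3^3, 510) = 27
  i=4: min(1*3^4, 510) = 81
  i=5: min(1*3^5, 510) = 243
  i=6: min(1*3^6, 510) = 510
  i=7: min(1*3^7, 510) = 510

Answer: 1 3 9 27 81 243 510 510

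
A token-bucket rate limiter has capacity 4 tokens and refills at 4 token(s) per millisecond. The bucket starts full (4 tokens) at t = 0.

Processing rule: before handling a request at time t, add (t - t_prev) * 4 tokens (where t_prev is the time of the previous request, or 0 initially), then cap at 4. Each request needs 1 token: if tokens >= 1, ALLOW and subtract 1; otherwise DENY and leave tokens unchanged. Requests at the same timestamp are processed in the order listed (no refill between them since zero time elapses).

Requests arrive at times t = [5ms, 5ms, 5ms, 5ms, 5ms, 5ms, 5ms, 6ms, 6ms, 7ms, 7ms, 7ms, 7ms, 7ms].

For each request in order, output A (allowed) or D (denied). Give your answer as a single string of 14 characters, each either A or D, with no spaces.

Simulating step by step:
  req#1 t=5ms: ALLOW
  req#2 t=5ms: ALLOW
  req#3 t=5ms: ALLOW
  req#4 t=5ms: ALLOW
  req#5 t=5ms: DENY
  req#6 t=5ms: DENY
  req#7 t=5ms: DENY
  req#8 t=6ms: ALLOW
  req#9 t=6ms: ALLOW
  req#10 t=7ms: ALLOW
  req#11 t=7ms: ALLOW
  req#12 t=7ms: ALLOW
  req#13 t=7ms: ALLOW
  req#14 t=7ms: DENY

Answer: AAAADDDAAAAAAD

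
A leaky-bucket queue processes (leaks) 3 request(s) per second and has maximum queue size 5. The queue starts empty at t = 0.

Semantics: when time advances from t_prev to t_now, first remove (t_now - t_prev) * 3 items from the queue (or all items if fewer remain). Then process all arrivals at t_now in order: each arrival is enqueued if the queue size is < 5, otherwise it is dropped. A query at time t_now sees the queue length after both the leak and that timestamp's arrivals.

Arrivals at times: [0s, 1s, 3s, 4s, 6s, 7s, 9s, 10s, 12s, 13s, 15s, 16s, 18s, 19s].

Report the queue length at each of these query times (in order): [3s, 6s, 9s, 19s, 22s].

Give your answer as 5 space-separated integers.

Answer: 1 1 1 1 0

Derivation:
Queue lengths at query times:
  query t=3s: backlog = 1
  query t=6s: backlog = 1
  query t=9s: backlog = 1
  query t=19s: backlog = 1
  query t=22s: backlog = 0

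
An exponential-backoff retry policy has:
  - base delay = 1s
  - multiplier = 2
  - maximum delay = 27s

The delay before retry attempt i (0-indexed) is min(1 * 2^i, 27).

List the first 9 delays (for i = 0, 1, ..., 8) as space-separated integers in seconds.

Answer: 1 2 4 8 16 27 27 27 27

Derivation:
Computing each delay:
  i=0: min(1*2^0, 27) = 1
  i=1: min(1*2^1, 27) = 2
  i=2: min(1*2^2, 27) = 4
  i=3: min(1*2^3, 27) = 8
  i=4: min(1*2^4, 27) = 16
  i=5: min(1*2^5, 27) = 27
  i=6: min(1*2^6, 27) = 27
  i=7: min(1*2^7, 27) = 27
  i=8: min(1*2^8, 27) = 27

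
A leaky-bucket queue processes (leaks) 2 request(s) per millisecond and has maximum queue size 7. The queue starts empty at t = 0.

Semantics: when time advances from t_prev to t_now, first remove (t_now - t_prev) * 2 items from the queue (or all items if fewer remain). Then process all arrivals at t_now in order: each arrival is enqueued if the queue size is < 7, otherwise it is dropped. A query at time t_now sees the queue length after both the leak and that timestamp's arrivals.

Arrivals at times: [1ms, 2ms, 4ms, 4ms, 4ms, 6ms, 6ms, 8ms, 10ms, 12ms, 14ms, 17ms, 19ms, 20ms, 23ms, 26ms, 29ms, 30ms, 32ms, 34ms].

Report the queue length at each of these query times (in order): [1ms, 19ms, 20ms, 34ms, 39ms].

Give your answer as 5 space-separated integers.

Queue lengths at query times:
  query t=1ms: backlog = 1
  query t=19ms: backlog = 1
  query t=20ms: backlog = 1
  query t=34ms: backlog = 1
  query t=39ms: backlog = 0

Answer: 1 1 1 1 0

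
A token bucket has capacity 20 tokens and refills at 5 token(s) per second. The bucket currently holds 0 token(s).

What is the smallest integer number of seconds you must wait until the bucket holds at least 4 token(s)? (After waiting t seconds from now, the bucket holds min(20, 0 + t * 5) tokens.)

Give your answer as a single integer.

Need 0 + t * 5 >= 4, so t >= 4/5.
Smallest integer t = ceil(4/5) = 1.

Answer: 1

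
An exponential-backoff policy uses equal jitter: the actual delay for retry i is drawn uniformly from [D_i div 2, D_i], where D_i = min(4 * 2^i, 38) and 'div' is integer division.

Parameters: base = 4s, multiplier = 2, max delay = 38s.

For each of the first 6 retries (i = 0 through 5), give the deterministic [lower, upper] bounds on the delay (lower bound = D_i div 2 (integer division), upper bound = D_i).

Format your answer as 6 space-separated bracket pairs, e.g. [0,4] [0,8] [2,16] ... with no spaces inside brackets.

Answer: [2,4] [4,8] [8,16] [16,32] [19,38] [19,38]

Derivation:
Computing bounds per retry:
  i=0: D_i=min(4*2^0,38)=4, bounds=[2,4]
  i=1: D_i=min(4*2^1,38)=8, bounds=[4,8]
  i=2: D_i=min(4*2^2,38)=16, bounds=[8,16]
  i=3: D_i=min(4*2^3,38)=32, bounds=[16,32]
  i=4: D_i=min(4*2^4,38)=38, bounds=[19,38]
  i=5: D_i=min(4*2^5,38)=38, bounds=[19,38]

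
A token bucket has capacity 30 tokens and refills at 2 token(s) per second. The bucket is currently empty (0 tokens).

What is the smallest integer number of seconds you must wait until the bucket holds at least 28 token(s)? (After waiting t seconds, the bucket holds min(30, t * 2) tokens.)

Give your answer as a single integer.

Need t * 2 >= 28, so t >= 28/2.
Smallest integer t = ceil(28/2) = 14.

Answer: 14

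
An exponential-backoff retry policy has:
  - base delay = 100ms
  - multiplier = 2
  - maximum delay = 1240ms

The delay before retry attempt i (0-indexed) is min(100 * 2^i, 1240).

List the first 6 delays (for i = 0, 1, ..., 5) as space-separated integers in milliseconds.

Answer: 100 200 400 800 1240 1240

Derivation:
Computing each delay:
  i=0: min(100*2^0, 1240) = 100
  i=1: min(100*2^1, 1240) = 200
  i=2: min(100*2^2, 1240) = 400
  i=3: min(100*2^3, 1240) = 800
  i=4: min(100*2^4, 1240) = 1240
  i=5: min(100*2^5, 1240) = 1240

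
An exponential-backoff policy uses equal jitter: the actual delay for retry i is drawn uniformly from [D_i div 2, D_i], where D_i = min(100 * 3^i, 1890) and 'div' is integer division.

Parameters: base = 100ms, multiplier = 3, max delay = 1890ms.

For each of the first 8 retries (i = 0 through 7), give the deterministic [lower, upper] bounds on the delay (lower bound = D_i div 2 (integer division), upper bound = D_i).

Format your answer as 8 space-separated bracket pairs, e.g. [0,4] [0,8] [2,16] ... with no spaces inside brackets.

Answer: [50,100] [150,300] [450,900] [945,1890] [945,1890] [945,1890] [945,1890] [945,1890]

Derivation:
Computing bounds per retry:
  i=0: D_i=min(100*3^0,1890)=100, bounds=[50,100]
  i=1: D_i=min(100*3^1,1890)=300, bounds=[150,300]
  i=2: D_i=min(100*3^2,1890)=900, bounds=[450,900]
  i=3: D_i=min(100*3^3,1890)=1890, bounds=[945,1890]
  i=4: D_i=min(100*3^4,1890)=1890, bounds=[945,1890]
  i=5: D_i=min(100*3^5,1890)=1890, bounds=[945,1890]
  i=6: D_i=min(100*3^6,1890)=1890, bounds=[945,1890]
  i=7: D_i=min(100*3^7,1890)=1890, bounds=[945,1890]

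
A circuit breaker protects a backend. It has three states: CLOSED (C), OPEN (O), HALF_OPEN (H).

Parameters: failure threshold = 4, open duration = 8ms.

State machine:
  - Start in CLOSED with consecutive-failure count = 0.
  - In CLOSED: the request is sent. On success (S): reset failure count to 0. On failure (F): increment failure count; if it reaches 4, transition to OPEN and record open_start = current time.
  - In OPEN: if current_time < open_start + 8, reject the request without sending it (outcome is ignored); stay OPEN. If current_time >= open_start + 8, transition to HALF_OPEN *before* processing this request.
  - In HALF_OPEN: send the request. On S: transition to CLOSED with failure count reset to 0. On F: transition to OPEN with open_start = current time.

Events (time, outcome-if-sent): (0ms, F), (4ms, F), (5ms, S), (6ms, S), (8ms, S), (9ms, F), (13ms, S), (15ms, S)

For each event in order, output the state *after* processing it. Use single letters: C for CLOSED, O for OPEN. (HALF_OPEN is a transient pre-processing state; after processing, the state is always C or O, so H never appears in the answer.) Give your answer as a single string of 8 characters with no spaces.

State after each event:
  event#1 t=0ms outcome=F: state=CLOSED
  event#2 t=4ms outcome=F: state=CLOSED
  event#3 t=5ms outcome=S: state=CLOSED
  event#4 t=6ms outcome=S: state=CLOSED
  event#5 t=8ms outcome=S: state=CLOSED
  event#6 t=9ms outcome=F: state=CLOSED
  event#7 t=13ms outcome=S: state=CLOSED
  event#8 t=15ms outcome=S: state=CLOSED

Answer: CCCCCCCC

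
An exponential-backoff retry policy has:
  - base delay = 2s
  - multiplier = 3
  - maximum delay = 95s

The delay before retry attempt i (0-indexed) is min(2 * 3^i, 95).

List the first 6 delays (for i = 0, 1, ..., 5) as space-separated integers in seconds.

Answer: 2 6 18 54 95 95

Derivation:
Computing each delay:
  i=0: min(2*3^0, 95) = 2
  i=1: min(2*3^1, 95) = 6
  i=2: min(2*3^2, 95) = 18
  i=3: min(2*3^3, 95) = 54
  i=4: min(2*3^4, 95) = 95
  i=5: min(2*3^5, 95) = 95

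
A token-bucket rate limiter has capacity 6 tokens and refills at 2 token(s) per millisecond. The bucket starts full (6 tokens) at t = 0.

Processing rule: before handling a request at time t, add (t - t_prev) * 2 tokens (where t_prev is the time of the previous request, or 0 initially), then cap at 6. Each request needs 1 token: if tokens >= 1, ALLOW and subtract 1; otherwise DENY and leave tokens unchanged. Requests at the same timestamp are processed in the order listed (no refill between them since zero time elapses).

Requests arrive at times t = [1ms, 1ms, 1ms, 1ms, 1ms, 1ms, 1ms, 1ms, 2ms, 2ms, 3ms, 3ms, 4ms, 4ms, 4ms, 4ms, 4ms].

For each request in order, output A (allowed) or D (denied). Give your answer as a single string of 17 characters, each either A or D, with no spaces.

Simulating step by step:
  req#1 t=1ms: ALLOW
  req#2 t=1ms: ALLOW
  req#3 t=1ms: ALLOW
  req#4 t=1ms: ALLOW
  req#5 t=1ms: ALLOW
  req#6 t=1ms: ALLOW
  req#7 t=1ms: DENY
  req#8 t=1ms: DENY
  req#9 t=2ms: ALLOW
  req#10 t=2ms: ALLOW
  req#11 t=3ms: ALLOW
  req#12 t=3ms: ALLOW
  req#13 t=4ms: ALLOW
  req#14 t=4ms: ALLOW
  req#15 t=4ms: DENY
  req#16 t=4ms: DENY
  req#17 t=4ms: DENY

Answer: AAAAAADDAAAAAADDD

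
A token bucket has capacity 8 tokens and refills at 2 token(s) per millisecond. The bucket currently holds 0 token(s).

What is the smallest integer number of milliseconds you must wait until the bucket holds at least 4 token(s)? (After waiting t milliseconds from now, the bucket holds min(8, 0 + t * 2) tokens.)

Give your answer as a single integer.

Need 0 + t * 2 >= 4, so t >= 4/2.
Smallest integer t = ceil(4/2) = 2.

Answer: 2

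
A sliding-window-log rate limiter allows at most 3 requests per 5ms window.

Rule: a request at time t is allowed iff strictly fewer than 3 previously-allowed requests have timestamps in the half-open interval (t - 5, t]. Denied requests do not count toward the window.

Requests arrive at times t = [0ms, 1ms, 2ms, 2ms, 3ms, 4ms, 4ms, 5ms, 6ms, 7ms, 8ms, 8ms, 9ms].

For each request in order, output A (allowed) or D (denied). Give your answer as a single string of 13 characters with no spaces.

Tracking allowed requests in the window:
  req#1 t=0ms: ALLOW
  req#2 t=1ms: ALLOW
  req#3 t=2ms: ALLOW
  req#4 t=2ms: DENY
  req#5 t=3ms: DENY
  req#6 t=4ms: DENY
  req#7 t=4ms: DENY
  req#8 t=5ms: ALLOW
  req#9 t=6ms: ALLOW
  req#10 t=7ms: ALLOW
  req#11 t=8ms: DENY
  req#12 t=8ms: DENY
  req#13 t=9ms: DENY

Answer: AAADDDDAAADDD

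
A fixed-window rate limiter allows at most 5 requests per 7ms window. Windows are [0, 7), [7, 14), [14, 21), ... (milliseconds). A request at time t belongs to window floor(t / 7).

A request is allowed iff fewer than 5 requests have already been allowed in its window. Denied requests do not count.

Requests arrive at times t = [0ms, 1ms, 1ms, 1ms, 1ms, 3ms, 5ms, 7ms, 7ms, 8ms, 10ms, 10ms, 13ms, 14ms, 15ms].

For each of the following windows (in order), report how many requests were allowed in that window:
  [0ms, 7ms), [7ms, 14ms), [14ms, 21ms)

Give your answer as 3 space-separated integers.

Answer: 5 5 2

Derivation:
Processing requests:
  req#1 t=0ms (window 0): ALLOW
  req#2 t=1ms (window 0): ALLOW
  req#3 t=1ms (window 0): ALLOW
  req#4 t=1ms (window 0): ALLOW
  req#5 t=1ms (window 0): ALLOW
  req#6 t=3ms (window 0): DENY
  req#7 t=5ms (window 0): DENY
  req#8 t=7ms (window 1): ALLOW
  req#9 t=7ms (window 1): ALLOW
  req#10 t=8ms (window 1): ALLOW
  req#11 t=10ms (window 1): ALLOW
  req#12 t=10ms (window 1): ALLOW
  req#13 t=13ms (window 1): DENY
  req#14 t=14ms (window 2): ALLOW
  req#15 t=15ms (window 2): ALLOW

Allowed counts by window: 5 5 2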